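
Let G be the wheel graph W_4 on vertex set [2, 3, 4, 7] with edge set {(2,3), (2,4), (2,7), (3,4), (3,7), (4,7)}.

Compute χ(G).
Clique number ω(G) = 4 (lower bound: χ ≥ ω).
The clique on [2, 3, 4, 7] has size 4, forcing χ ≥ 4, and the coloring below uses 4 colors, so χ(G) = 4.
A valid 4-coloring: color 1: [7]; color 2: [4]; color 3: [2]; color 4: [3].

χ(G) = 4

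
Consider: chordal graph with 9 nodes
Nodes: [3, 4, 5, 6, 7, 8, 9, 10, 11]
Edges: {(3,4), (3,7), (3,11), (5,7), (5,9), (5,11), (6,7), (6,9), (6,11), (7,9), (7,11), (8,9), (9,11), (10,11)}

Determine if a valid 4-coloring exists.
A valid 4-coloring: color 1: [4, 8, 11]; color 2: [7, 10]; color 3: [3, 9]; color 4: [5, 6].
(χ(G) = 4 ≤ 4.)

Yes, G is 4-colorable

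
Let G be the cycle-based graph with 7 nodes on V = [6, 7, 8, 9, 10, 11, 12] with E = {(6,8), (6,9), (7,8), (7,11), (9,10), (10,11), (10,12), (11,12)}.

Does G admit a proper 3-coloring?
Yes, G is 3-colorable

A valid 3-coloring: color 1: [6, 7, 10]; color 2: [8, 9, 11]; color 3: [12].
(χ(G) = 3 ≤ 3.)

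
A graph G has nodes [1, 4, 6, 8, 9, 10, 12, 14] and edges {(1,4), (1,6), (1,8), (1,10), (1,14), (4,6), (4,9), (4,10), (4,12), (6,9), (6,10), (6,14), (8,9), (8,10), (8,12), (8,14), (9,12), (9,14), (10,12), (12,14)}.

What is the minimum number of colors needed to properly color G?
Clique number ω(G) = 4 (lower bound: χ ≥ ω).
The clique on [1, 4, 6, 10] has size 4, forcing χ ≥ 4, and the coloring below uses 4 colors, so χ(G) = 4.
A valid 4-coloring: color 1: [4, 8]; color 2: [10, 14]; color 3: [1, 9]; color 4: [6, 12].

χ(G) = 4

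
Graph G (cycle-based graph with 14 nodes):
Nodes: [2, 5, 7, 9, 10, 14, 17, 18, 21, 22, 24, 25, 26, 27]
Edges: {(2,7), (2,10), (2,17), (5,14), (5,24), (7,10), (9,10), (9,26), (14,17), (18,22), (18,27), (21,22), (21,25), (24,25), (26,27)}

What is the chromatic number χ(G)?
Clique number ω(G) = 3 (lower bound: χ ≥ ω).
The clique on [2, 7, 10] has size 3, forcing χ ≥ 3, and the coloring below uses 3 colors, so χ(G) = 3.
A valid 3-coloring: color 1: [10, 17, 18, 21, 24, 26]; color 2: [2, 9, 14, 22, 25, 27]; color 3: [5, 7].

χ(G) = 3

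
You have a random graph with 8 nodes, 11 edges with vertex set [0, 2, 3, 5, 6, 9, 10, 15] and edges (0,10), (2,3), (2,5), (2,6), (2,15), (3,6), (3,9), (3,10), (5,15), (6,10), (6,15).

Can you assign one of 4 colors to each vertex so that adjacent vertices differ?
Yes, G is 4-colorable

A valid 4-coloring: color 1: [2, 9, 10]; color 2: [0, 5, 6]; color 3: [3, 15].
(χ(G) = 3 ≤ 4.)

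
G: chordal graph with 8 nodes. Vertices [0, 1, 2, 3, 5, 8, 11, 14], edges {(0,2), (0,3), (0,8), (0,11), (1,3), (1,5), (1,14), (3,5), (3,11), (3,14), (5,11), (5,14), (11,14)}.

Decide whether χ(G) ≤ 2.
The clique on vertices [1, 3, 5, 14] has size 4 > 2, so it alone needs 4 colors.

No, G is not 2-colorable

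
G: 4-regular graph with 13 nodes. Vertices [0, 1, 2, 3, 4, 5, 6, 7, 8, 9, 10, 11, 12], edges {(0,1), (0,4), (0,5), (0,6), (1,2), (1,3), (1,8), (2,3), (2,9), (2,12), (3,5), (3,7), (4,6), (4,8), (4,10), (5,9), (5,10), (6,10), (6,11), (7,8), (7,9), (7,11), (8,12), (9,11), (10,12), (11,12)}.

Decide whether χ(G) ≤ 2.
No, G is not 2-colorable

The clique on vertices [0, 4, 6] has size 3 > 2, so it alone needs 3 colors.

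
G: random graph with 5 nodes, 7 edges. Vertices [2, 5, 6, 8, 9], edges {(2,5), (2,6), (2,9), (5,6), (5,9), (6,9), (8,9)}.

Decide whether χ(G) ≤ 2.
The clique on vertices [2, 5, 6, 9] has size 4 > 2, so it alone needs 4 colors.

No, G is not 2-colorable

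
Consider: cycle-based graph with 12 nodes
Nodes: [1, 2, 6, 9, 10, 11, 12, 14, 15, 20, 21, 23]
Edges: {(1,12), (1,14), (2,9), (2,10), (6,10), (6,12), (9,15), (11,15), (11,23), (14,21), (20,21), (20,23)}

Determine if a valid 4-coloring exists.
Yes, G is 4-colorable

A valid 4-coloring: color 1: [1, 2, 6, 15, 21, 23]; color 2: [9, 10, 11, 12, 14, 20].
(χ(G) = 2 ≤ 4.)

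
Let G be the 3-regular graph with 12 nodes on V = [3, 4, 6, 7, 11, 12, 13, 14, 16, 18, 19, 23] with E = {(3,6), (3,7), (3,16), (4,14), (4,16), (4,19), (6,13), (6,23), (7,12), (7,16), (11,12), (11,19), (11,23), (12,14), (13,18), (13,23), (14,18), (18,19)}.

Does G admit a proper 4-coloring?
Yes, G is 4-colorable

A valid 4-coloring: color 1: [4, 6, 7, 11, 18]; color 2: [3, 12, 13, 19]; color 3: [14, 16, 23].
(χ(G) = 3 ≤ 4.)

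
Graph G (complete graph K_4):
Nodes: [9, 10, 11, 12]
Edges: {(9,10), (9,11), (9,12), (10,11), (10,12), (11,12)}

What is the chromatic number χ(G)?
χ(G) = 4

Clique number ω(G) = 4 (lower bound: χ ≥ ω).
The clique on [9, 10, 11, 12] has size 4, forcing χ ≥ 4, and the coloring below uses 4 colors, so χ(G) = 4.
A valid 4-coloring: color 1: [9]; color 2: [11]; color 3: [12]; color 4: [10].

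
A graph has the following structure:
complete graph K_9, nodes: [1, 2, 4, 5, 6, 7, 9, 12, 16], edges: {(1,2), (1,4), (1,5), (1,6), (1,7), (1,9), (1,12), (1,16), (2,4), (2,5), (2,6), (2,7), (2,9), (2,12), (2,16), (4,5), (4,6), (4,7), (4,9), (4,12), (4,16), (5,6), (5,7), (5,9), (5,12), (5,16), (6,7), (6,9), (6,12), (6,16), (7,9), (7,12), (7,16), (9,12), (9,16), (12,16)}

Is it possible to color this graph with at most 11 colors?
Yes, G is 11-colorable

A valid 11-coloring: color 1: [4]; color 2: [2]; color 3: [5]; color 4: [12]; color 5: [9]; color 6: [1]; color 7: [6]; color 8: [7]; color 9: [16].
(χ(G) = 9 ≤ 11.)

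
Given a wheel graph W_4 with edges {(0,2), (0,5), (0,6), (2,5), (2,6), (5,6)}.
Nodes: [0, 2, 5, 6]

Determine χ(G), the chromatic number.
Clique number ω(G) = 4 (lower bound: χ ≥ ω).
The clique on [0, 2, 5, 6] has size 4, forcing χ ≥ 4, and the coloring below uses 4 colors, so χ(G) = 4.
A valid 4-coloring: color 1: [2]; color 2: [5]; color 3: [6]; color 4: [0].

χ(G) = 4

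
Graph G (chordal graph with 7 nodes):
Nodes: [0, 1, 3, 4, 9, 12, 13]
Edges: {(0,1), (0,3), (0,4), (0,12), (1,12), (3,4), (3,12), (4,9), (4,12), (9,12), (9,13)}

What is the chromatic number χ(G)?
χ(G) = 4

Clique number ω(G) = 4 (lower bound: χ ≥ ω).
The clique on [0, 3, 4, 12] has size 4, forcing χ ≥ 4, and the coloring below uses 4 colors, so χ(G) = 4.
A valid 4-coloring: color 1: [12, 13]; color 2: [1, 4]; color 3: [0, 9]; color 4: [3].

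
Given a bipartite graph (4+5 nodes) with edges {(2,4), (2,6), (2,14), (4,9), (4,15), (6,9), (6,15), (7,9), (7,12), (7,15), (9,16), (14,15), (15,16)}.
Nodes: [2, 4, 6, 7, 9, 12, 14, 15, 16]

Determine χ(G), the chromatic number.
χ(G) = 2

Clique number ω(G) = 2 (lower bound: χ ≥ ω).
The graph is bipartite (no odd cycle), so 2 colors suffice: χ(G) = 2.
A valid 2-coloring: color 1: [2, 9, 12, 15]; color 2: [4, 6, 7, 14, 16].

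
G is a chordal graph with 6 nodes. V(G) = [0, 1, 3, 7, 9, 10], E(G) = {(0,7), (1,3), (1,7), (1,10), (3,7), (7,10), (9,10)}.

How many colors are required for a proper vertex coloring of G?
Clique number ω(G) = 3 (lower bound: χ ≥ ω).
The clique on [1, 7, 10] has size 3, forcing χ ≥ 3, and the coloring below uses 3 colors, so χ(G) = 3.
A valid 3-coloring: color 1: [7, 9]; color 2: [0, 1]; color 3: [3, 10].

χ(G) = 3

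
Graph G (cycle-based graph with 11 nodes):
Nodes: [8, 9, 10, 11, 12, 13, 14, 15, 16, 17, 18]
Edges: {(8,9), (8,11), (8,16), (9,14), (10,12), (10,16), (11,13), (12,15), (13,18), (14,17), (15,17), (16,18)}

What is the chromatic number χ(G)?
Clique number ω(G) = 2 (lower bound: χ ≥ ω).
Odd cycle [8, 16, 18, 13, 11] needs 3 colors (χ ≥ 3).
The coloring below uses 3 colors, so χ(G) = 3.
A valid 3-coloring: color 1: [8, 10, 13, 14, 15]; color 2: [9, 11, 12, 16, 17]; color 3: [18].

χ(G) = 3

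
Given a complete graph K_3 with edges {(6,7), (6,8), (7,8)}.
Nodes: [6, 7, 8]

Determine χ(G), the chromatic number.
Clique number ω(G) = 3 (lower bound: χ ≥ ω).
The clique on [6, 7, 8] has size 3, forcing χ ≥ 3, and the coloring below uses 3 colors, so χ(G) = 3.
A valid 3-coloring: color 1: [7]; color 2: [8]; color 3: [6].

χ(G) = 3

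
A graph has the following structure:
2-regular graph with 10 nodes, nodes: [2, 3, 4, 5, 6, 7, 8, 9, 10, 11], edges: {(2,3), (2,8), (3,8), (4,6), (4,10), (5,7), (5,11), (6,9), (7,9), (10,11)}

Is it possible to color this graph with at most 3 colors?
Yes, G is 3-colorable

A valid 3-coloring: color 1: [2, 5, 9, 10]; color 2: [6, 7, 8, 11]; color 3: [3, 4].
(χ(G) = 3 ≤ 3.)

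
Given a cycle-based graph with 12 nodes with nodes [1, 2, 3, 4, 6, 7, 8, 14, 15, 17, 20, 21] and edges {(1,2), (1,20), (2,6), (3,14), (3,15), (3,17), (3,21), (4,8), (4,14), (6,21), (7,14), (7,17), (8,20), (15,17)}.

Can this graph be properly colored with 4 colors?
Yes, G is 4-colorable

A valid 4-coloring: color 1: [1, 3, 6, 7, 8]; color 2: [2, 14, 17, 20, 21]; color 3: [4, 15].
(χ(G) = 3 ≤ 4.)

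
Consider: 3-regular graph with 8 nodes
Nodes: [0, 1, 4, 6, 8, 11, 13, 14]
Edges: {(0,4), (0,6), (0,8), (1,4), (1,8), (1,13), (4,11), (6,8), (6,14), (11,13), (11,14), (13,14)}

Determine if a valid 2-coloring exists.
No, G is not 2-colorable

The clique on vertices [0, 6, 8] has size 3 > 2, so it alone needs 3 colors.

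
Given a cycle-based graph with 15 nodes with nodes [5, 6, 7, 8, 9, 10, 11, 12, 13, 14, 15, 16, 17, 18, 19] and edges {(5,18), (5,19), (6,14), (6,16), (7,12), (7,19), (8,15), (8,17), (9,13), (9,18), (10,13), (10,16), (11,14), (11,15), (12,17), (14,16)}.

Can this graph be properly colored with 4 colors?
Yes, G is 4-colorable

A valid 4-coloring: color 1: [5, 7, 9, 10, 14, 15, 17]; color 2: [8, 11, 12, 13, 16, 18, 19]; color 3: [6].
(χ(G) = 3 ≤ 4.)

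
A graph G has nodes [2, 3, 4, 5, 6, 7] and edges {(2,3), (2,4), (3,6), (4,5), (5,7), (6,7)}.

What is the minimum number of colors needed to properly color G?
Clique number ω(G) = 2 (lower bound: χ ≥ ω).
The graph is bipartite (no odd cycle), so 2 colors suffice: χ(G) = 2.
A valid 2-coloring: color 1: [3, 4, 7]; color 2: [2, 5, 6].

χ(G) = 2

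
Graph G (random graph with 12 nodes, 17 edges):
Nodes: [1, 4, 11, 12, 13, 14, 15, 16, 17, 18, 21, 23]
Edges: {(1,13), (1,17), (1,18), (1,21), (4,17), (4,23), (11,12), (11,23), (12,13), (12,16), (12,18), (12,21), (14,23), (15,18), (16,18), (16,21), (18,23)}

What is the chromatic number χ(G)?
χ(G) = 3

Clique number ω(G) = 3 (lower bound: χ ≥ ω).
The clique on [12, 16, 18] has size 3, forcing χ ≥ 3, and the coloring below uses 3 colors, so χ(G) = 3.
A valid 3-coloring: color 1: [1, 12, 15, 23]; color 2: [11, 13, 14, 17, 18, 21]; color 3: [4, 16].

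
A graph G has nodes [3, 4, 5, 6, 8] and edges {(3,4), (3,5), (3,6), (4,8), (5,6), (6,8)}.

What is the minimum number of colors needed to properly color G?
Clique number ω(G) = 3 (lower bound: χ ≥ ω).
The clique on [3, 5, 6] has size 3, forcing χ ≥ 3, and the coloring below uses 3 colors, so χ(G) = 3.
A valid 3-coloring: color 1: [3, 8]; color 2: [4, 6]; color 3: [5].

χ(G) = 3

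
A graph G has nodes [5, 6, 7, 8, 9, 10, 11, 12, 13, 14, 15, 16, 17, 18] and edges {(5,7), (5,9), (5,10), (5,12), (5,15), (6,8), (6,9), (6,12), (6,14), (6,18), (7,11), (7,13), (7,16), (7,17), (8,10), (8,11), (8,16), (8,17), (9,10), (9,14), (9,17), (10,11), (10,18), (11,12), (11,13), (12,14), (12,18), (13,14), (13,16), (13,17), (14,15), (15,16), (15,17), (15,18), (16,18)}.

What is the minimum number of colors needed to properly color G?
Clique number ω(G) = 3 (lower bound: χ ≥ ω).
Suppose a proper 3-coloring c exists. The clique [5, 9, 10] takes 3 distinct colors; by symmetry let c(5) = 1, c(9) = 2, c(10) = 3.
- Vertex 6: neighbors [9] already have colors [2]; try each remaining color.
- Case c(6) = 1:
  - Vertex 8: neighbors [6, 10] already have colors [1, 3] ⇒ c(8) = 2.
  - Vertex 11: neighbors [8, 10] already have colors [2, 3] ⇒ c(11) = 1.
  - Vertex 14: neighbors [6, 9] already have colors [1, 2] ⇒ c(14) = 3.
  - Vertex 13: neighbors [11, 14] already have colors [1, 3] ⇒ c(13) = 2.
  - Vertex 15: neighbors [5, 14] already have colors [1, 3] ⇒ c(15) = 2.
  - Vertex 18: neighbors [6, 15, 10] already have colors [1, 2, 3] — all 3 colors blocked. Contradiction.
- Case c(6) = 3:
  - Vertex 12: neighbors [5, 6] already have colors [1, 3] ⇒ c(12) = 2.
  - Vertex 11: neighbors [12, 10] already have colors [2, 3] ⇒ c(11) = 1.
  - Vertex 8: neighbors [11, 6] already have colors [1, 3] ⇒ c(8) = 2.
  - Vertex 14: neighbors [9, 6] already have colors [2, 3] ⇒ c(14) = 1.
  - Vertex 18: neighbors [12, 6] already have colors [2, 3] ⇒ c(18) = 1.
  - Vertex 16: neighbors [18, 8] already have colors [1, 2] ⇒ c(16) = 3.
  - Vertex 7: neighbors [5, 16] already have colors [1, 3] ⇒ c(7) = 2.
  - Vertex 13: neighbors [11, 7, 16] already have colors [1, 2, 3] — all 3 colors blocked. Contradiction.
Every case ends in a contradiction, so G has no proper 3-coloring (χ ≥ 4).
The coloring below uses 4 colors, so χ(G) = 4.
A valid 4-coloring: color 1: [7, 10, 12, 15]; color 2: [8, 9, 13, 18]; color 3: [5, 11, 14, 16, 17]; color 4: [6].

χ(G) = 4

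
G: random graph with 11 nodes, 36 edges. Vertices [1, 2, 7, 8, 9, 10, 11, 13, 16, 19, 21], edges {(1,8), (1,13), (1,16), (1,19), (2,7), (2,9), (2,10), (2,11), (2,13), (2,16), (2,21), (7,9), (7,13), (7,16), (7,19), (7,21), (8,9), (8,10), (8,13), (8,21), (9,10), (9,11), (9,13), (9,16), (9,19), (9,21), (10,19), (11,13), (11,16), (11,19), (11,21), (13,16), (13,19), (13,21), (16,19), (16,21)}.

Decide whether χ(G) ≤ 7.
A valid 7-coloring: color 1: [10, 13]; color 2: [1, 9]; color 3: [8, 16]; color 4: [19, 21]; color 5: [2]; color 6: [7, 11].
(χ(G) = 6 ≤ 7.)

Yes, G is 7-colorable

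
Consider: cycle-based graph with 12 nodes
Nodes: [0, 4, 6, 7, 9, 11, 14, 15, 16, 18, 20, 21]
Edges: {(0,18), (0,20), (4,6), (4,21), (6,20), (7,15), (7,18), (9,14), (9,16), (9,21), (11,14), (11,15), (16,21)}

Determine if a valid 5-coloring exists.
A valid 5-coloring: color 1: [0, 4, 7, 9, 11]; color 2: [6, 14, 15, 18, 21]; color 3: [16, 20].
(χ(G) = 3 ≤ 5.)

Yes, G is 5-colorable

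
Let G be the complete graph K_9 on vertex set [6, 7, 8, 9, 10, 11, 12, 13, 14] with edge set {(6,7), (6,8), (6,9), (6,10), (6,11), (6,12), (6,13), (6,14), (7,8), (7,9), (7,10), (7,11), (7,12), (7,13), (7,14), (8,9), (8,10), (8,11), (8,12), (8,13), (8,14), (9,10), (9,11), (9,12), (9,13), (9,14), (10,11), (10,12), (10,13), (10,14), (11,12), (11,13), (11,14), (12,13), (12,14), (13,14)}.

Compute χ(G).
χ(G) = 9

Clique number ω(G) = 9 (lower bound: χ ≥ ω).
The clique on [6, 7, 8, 9, 10, 11, 12, 13, 14] has size 9, forcing χ ≥ 9, and the coloring below uses 9 colors, so χ(G) = 9.
A valid 9-coloring: color 1: [7]; color 2: [9]; color 3: [13]; color 4: [10]; color 5: [12]; color 6: [6]; color 7: [14]; color 8: [11]; color 9: [8].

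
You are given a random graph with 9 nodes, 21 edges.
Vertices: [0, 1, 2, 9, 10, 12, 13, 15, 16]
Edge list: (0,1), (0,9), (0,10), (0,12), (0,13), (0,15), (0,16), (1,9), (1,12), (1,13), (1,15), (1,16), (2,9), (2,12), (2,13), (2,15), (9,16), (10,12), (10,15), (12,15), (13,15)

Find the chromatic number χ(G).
χ(G) = 4

Clique number ω(G) = 4 (lower bound: χ ≥ ω).
The clique on [0, 1, 9, 16] has size 4, forcing χ ≥ 4, and the coloring below uses 4 colors, so χ(G) = 4.
A valid 4-coloring: color 1: [0, 2]; color 2: [1, 10]; color 3: [9, 15]; color 4: [12, 13, 16].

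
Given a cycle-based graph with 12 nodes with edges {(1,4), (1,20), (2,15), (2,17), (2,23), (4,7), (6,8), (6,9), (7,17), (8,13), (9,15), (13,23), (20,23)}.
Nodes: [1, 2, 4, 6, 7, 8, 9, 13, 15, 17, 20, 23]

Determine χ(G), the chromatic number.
Clique number ω(G) = 2 (lower bound: χ ≥ ω).
Odd cycle [2, 17, 7, 4, 1, 20, 23] needs 3 colors (χ ≥ 3).
The coloring below uses 3 colors, so χ(G) = 3.
A valid 3-coloring: color 1: [4, 8, 9, 17, 23]; color 2: [2, 6, 7, 13, 20]; color 3: [1, 15].

χ(G) = 3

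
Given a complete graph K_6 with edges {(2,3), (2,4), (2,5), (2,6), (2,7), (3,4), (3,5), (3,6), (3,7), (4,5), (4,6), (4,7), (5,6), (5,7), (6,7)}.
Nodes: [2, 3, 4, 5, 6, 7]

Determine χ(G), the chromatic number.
χ(G) = 6

Clique number ω(G) = 6 (lower bound: χ ≥ ω).
The clique on [2, 3, 4, 5, 6, 7] has size 6, forcing χ ≥ 6, and the coloring below uses 6 colors, so χ(G) = 6.
A valid 6-coloring: color 1: [4]; color 2: [2]; color 3: [3]; color 4: [7]; color 5: [6]; color 6: [5].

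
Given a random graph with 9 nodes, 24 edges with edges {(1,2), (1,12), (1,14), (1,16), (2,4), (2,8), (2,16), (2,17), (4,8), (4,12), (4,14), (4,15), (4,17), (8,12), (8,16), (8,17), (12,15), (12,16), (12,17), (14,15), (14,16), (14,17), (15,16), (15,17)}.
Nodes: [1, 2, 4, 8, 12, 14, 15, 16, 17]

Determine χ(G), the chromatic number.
χ(G) = 4

Clique number ω(G) = 4 (lower bound: χ ≥ ω).
The clique on [2, 4, 8, 17] has size 4, forcing χ ≥ 4, and the coloring below uses 4 colors, so χ(G) = 4.
A valid 4-coloring: color 1: [4, 16]; color 2: [2, 12, 14]; color 3: [1, 8, 15]; color 4: [17].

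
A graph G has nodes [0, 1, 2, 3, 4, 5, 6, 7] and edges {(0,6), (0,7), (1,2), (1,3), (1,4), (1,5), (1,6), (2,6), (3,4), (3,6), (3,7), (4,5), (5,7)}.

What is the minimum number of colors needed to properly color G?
χ(G) = 3

Clique number ω(G) = 3 (lower bound: χ ≥ ω).
The clique on [1, 2, 6] has size 3, forcing χ ≥ 3, and the coloring below uses 3 colors, so χ(G) = 3.
A valid 3-coloring: color 1: [0, 1]; color 2: [4, 6, 7]; color 3: [2, 3, 5].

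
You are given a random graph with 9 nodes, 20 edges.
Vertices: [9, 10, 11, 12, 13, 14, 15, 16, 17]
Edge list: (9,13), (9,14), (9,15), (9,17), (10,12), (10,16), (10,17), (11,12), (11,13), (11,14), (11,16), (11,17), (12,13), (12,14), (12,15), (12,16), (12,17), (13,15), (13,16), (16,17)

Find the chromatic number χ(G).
χ(G) = 4

Clique number ω(G) = 4 (lower bound: χ ≥ ω).
The clique on [10, 12, 16, 17] has size 4, forcing χ ≥ 4, and the coloring below uses 4 colors, so χ(G) = 4.
A valid 4-coloring: color 1: [9, 12]; color 2: [13, 14, 17]; color 3: [15, 16]; color 4: [10, 11].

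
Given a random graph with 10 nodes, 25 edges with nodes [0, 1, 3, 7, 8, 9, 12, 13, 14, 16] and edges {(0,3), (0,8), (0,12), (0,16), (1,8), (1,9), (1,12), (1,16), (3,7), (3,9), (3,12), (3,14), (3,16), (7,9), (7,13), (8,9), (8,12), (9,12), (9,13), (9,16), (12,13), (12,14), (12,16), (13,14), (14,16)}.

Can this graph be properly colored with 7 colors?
A valid 7-coloring: color 1: [7, 12]; color 2: [0, 9, 14]; color 3: [8, 13, 16]; color 4: [1, 3].
(χ(G) = 4 ≤ 7.)

Yes, G is 7-colorable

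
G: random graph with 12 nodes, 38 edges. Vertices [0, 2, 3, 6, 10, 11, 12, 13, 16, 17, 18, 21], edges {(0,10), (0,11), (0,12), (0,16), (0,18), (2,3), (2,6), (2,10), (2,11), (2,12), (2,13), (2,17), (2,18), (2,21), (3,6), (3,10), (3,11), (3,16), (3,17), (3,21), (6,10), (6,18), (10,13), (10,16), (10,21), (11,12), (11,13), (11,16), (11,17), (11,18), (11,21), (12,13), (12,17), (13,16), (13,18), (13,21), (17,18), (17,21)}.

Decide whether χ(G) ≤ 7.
Yes, G is 7-colorable

A valid 7-coloring: color 1: [10, 11]; color 2: [2, 16]; color 3: [0, 3, 13]; color 4: [12, 18, 21]; color 5: [6, 17].
(χ(G) = 5 ≤ 7.)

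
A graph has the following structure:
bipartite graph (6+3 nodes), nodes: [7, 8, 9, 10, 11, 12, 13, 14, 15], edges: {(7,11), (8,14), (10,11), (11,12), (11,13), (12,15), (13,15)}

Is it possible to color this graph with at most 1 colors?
Edge (8,14) forces its endpoints to differ, so 1 color is not enough.

No, G is not 1-colorable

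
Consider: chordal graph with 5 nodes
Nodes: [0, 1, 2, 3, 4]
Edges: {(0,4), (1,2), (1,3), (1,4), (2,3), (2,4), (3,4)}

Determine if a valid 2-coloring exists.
No, G is not 2-colorable

The clique on vertices [1, 2, 3, 4] has size 4 > 2, so it alone needs 4 colors.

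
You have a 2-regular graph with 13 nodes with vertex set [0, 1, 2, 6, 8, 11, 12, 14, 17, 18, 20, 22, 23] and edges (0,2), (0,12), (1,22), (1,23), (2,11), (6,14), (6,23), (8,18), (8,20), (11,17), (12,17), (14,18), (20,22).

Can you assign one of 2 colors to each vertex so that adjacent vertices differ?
Odd cycle [0, 12, 17, 11, 2] needs 3 colors (χ ≥ 3).
Hence χ(G) ≥ 3 > 2, so no proper 2-coloring exists.

No, G is not 2-colorable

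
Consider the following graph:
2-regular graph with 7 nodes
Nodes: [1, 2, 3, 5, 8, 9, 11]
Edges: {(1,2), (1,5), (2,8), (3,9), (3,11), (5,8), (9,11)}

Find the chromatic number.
χ(G) = 3

Clique number ω(G) = 3 (lower bound: χ ≥ ω).
The clique on [3, 9, 11] has size 3, forcing χ ≥ 3, and the coloring below uses 3 colors, so χ(G) = 3.
A valid 3-coloring: color 1: [1, 8, 11]; color 2: [2, 3, 5]; color 3: [9].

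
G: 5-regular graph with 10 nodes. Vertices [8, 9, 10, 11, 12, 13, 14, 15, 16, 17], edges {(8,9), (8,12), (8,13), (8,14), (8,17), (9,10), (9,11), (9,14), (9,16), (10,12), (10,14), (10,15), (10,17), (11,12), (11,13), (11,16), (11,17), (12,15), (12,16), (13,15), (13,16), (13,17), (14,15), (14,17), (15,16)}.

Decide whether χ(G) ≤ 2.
No, G is not 2-colorable

The clique on vertices [8, 13, 17] has size 3 > 2, so it alone needs 3 colors.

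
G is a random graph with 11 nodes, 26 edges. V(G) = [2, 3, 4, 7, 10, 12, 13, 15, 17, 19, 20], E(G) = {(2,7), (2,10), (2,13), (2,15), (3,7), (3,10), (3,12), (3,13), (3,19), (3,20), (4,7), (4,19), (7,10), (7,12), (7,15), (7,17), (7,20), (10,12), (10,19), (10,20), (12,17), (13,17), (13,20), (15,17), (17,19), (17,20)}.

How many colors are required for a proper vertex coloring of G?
Clique number ω(G) = 4 (lower bound: χ ≥ ω).
The clique on [3, 7, 10, 12] has size 4, forcing χ ≥ 4, and the coloring below uses 4 colors, so χ(G) = 4.
A valid 4-coloring: color 1: [7, 13, 19]; color 2: [4, 10, 17]; color 3: [2, 12, 20]; color 4: [3, 15].

χ(G) = 4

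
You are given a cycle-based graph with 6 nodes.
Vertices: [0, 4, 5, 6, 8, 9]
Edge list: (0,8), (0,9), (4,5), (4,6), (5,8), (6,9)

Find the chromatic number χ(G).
Clique number ω(G) = 2 (lower bound: χ ≥ ω).
The graph is bipartite (no odd cycle), so 2 colors suffice: χ(G) = 2.
A valid 2-coloring: color 1: [0, 5, 6]; color 2: [4, 8, 9].

χ(G) = 2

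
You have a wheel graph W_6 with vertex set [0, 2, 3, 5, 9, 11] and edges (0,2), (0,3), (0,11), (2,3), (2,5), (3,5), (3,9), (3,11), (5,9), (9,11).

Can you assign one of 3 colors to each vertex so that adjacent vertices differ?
Odd cycle [5, 2, 0, 11, 9] needs 3 colors (χ ≥ 3).
Vertex 3 is adjacent to every vertex of [0, 2, 5, 9, 11], which already need 3 colors among themselves, so 3 needs a new color (χ ≥ 4).
Hence χ(G) ≥ 4 > 3, so no proper 3-coloring exists.

No, G is not 3-colorable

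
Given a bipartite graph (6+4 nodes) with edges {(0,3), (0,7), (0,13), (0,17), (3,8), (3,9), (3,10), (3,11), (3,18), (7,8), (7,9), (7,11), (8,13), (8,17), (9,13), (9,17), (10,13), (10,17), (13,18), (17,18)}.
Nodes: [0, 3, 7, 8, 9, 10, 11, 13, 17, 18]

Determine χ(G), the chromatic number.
Clique number ω(G) = 2 (lower bound: χ ≥ ω).
The graph is bipartite (no odd cycle), so 2 colors suffice: χ(G) = 2.
A valid 2-coloring: color 1: [3, 7, 13, 17]; color 2: [0, 8, 9, 10, 11, 18].

χ(G) = 2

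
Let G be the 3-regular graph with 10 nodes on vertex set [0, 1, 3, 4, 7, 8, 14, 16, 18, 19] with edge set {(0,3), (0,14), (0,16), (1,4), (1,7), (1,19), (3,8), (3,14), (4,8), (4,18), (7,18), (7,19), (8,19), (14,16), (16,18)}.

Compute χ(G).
Clique number ω(G) = 3 (lower bound: χ ≥ ω).
The clique on [0, 14, 16] has size 3, forcing χ ≥ 3, and the coloring below uses 3 colors, so χ(G) = 3.
A valid 3-coloring: color 1: [0, 1, 8, 18]; color 2: [4, 14, 19]; color 3: [3, 7, 16].

χ(G) = 3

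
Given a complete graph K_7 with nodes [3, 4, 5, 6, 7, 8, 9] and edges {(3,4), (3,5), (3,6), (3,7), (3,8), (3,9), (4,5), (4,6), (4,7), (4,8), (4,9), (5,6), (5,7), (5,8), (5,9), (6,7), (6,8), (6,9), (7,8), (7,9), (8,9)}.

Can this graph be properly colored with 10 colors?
Yes, G is 10-colorable

A valid 10-coloring: color 1: [9]; color 2: [5]; color 3: [7]; color 4: [3]; color 5: [6]; color 6: [4]; color 7: [8].
(χ(G) = 7 ≤ 10.)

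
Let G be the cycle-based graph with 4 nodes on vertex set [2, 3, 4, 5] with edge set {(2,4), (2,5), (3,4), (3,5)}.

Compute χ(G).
χ(G) = 2

Clique number ω(G) = 2 (lower bound: χ ≥ ω).
The graph is bipartite (no odd cycle), so 2 colors suffice: χ(G) = 2.
A valid 2-coloring: color 1: [2, 3]; color 2: [4, 5].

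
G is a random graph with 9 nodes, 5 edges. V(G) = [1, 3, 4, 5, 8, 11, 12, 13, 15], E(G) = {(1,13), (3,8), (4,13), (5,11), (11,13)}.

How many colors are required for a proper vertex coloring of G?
χ(G) = 2

Clique number ω(G) = 2 (lower bound: χ ≥ ω).
The graph is bipartite (no odd cycle), so 2 colors suffice: χ(G) = 2.
A valid 2-coloring: color 1: [5, 8, 12, 13, 15]; color 2: [1, 3, 4, 11].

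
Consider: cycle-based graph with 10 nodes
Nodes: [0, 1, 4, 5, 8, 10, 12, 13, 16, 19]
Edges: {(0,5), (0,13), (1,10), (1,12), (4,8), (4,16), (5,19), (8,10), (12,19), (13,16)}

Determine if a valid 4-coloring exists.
Yes, G is 4-colorable

A valid 4-coloring: color 1: [0, 1, 8, 16, 19]; color 2: [4, 5, 10, 12, 13].
(χ(G) = 2 ≤ 4.)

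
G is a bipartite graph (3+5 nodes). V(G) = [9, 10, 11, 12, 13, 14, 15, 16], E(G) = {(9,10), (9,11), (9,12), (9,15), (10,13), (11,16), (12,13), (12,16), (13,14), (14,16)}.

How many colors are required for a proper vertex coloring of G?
Clique number ω(G) = 2 (lower bound: χ ≥ ω).
The graph is bipartite (no odd cycle), so 2 colors suffice: χ(G) = 2.
A valid 2-coloring: color 1: [9, 13, 16]; color 2: [10, 11, 12, 14, 15].

χ(G) = 2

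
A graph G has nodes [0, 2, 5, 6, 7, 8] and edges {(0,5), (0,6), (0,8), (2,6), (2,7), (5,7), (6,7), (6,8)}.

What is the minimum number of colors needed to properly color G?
Clique number ω(G) = 3 (lower bound: χ ≥ ω).
The clique on [0, 6, 8] has size 3, forcing χ ≥ 3, and the coloring below uses 3 colors, so χ(G) = 3.
A valid 3-coloring: color 1: [5, 6]; color 2: [0, 7]; color 3: [2, 8].

χ(G) = 3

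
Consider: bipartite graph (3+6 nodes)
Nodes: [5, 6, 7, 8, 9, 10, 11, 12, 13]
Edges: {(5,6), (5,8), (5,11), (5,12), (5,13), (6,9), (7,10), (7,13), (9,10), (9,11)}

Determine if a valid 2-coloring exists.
A valid 2-coloring: color 1: [5, 7, 9]; color 2: [6, 8, 10, 11, 12, 13].
(χ(G) = 2 ≤ 2.)

Yes, G is 2-colorable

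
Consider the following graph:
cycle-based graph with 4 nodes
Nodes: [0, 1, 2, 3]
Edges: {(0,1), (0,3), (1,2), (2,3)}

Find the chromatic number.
Clique number ω(G) = 2 (lower bound: χ ≥ ω).
The graph is bipartite (no odd cycle), so 2 colors suffice: χ(G) = 2.
A valid 2-coloring: color 1: [0, 2]; color 2: [1, 3].

χ(G) = 2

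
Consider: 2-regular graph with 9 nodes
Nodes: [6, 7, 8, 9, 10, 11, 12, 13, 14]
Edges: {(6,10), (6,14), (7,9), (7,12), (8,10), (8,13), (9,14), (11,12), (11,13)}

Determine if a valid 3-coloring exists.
A valid 3-coloring: color 1: [6, 9, 12, 13]; color 2: [7, 8, 11, 14]; color 3: [10].
(χ(G) = 3 ≤ 3.)

Yes, G is 3-colorable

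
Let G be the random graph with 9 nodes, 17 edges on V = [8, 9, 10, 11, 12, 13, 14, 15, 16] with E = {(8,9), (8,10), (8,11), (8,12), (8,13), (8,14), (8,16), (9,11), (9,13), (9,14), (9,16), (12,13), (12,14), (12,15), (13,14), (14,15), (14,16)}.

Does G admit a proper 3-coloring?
The clique on vertices [8, 9, 14, 16] has size 4 > 3, so it alone needs 4 colors.

No, G is not 3-colorable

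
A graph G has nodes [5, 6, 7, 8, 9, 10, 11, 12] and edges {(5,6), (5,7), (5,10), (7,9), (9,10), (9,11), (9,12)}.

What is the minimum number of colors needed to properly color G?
χ(G) = 2

Clique number ω(G) = 2 (lower bound: χ ≥ ω).
The graph is bipartite (no odd cycle), so 2 colors suffice: χ(G) = 2.
A valid 2-coloring: color 1: [5, 8, 9]; color 2: [6, 7, 10, 11, 12].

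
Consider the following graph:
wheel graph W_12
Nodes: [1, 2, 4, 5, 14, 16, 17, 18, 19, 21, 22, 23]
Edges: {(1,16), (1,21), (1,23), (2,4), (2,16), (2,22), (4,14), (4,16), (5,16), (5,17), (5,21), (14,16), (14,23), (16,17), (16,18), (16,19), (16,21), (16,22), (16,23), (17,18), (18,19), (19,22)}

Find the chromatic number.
χ(G) = 4

Clique number ω(G) = 3 (lower bound: χ ≥ ω).
Odd cycle [4, 14, 23, 1, 21, 5, 17, 18, 19, 22, 2] needs 3 colors (χ ≥ 3).
Vertex 16 is adjacent to every vertex of [1, 2, 4, 5, 14, 17, 18, 19, 21, 22, 23], which already need 3 colors among themselves, so 16 needs a new color (χ ≥ 4).
The coloring below uses 4 colors, so χ(G) = 4.
A valid 4-coloring: color 1: [16]; color 2: [4, 17, 21, 22, 23]; color 3: [1, 2, 5, 14, 18]; color 4: [19].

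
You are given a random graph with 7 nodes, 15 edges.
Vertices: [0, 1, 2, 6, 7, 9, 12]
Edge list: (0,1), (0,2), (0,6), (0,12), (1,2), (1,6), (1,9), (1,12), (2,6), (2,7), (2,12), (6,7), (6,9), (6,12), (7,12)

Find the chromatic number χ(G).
Clique number ω(G) = 5 (lower bound: χ ≥ ω).
The clique on [0, 1, 2, 6, 12] has size 5, forcing χ ≥ 5, and the coloring below uses 5 colors, so χ(G) = 5.
A valid 5-coloring: color 1: [6]; color 2: [1, 7]; color 3: [9, 12]; color 4: [2]; color 5: [0].

χ(G) = 5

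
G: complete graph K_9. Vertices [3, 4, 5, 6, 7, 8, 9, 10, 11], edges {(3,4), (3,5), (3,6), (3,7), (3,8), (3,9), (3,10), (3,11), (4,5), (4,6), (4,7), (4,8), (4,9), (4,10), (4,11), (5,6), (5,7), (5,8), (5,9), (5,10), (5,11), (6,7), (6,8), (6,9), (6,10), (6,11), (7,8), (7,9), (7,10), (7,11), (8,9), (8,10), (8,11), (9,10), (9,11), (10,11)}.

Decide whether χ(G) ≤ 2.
The clique on vertices [3, 4, 5, 6, 7, 8, 9, 10, 11] has size 9 > 2, so it alone needs 9 colors.

No, G is not 2-colorable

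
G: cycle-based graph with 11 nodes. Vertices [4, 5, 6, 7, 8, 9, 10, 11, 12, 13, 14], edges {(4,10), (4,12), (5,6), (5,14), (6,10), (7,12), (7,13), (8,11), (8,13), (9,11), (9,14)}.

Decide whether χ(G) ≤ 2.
No, G is not 2-colorable

Odd cycle [8, 13, 7, 12, 4, 10, 6, 5, 14, 9, 11] needs 3 colors (χ ≥ 3).
Hence χ(G) ≥ 3 > 2, so no proper 2-coloring exists.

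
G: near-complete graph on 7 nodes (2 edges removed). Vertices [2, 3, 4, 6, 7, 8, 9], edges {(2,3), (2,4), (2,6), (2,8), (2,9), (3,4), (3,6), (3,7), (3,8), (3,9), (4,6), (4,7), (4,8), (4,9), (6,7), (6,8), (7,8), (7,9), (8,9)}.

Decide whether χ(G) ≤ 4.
No, G is not 4-colorable

The clique on vertices [2, 3, 4, 8, 9] has size 5 > 4, so it alone needs 5 colors.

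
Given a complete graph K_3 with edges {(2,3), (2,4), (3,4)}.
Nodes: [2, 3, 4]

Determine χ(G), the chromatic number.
Clique number ω(G) = 3 (lower bound: χ ≥ ω).
The clique on [2, 3, 4] has size 3, forcing χ ≥ 3, and the coloring below uses 3 colors, so χ(G) = 3.
A valid 3-coloring: color 1: [4]; color 2: [2]; color 3: [3].

χ(G) = 3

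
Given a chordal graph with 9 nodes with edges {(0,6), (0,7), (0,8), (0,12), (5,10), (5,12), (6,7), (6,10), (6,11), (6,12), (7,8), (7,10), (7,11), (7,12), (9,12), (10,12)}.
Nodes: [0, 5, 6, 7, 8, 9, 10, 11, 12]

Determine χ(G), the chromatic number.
χ(G) = 4

Clique number ω(G) = 4 (lower bound: χ ≥ ω).
The clique on [0, 6, 7, 12] has size 4, forcing χ ≥ 4, and the coloring below uses 4 colors, so χ(G) = 4.
A valid 4-coloring: color 1: [5, 7, 9]; color 2: [8, 11, 12]; color 3: [6]; color 4: [0, 10].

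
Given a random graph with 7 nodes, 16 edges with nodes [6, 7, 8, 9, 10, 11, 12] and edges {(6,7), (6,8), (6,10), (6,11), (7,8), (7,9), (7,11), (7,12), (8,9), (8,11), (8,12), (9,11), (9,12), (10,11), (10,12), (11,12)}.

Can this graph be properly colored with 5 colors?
Yes, G is 5-colorable

A valid 5-coloring: color 1: [11]; color 2: [6, 12]; color 3: [8, 10]; color 4: [7]; color 5: [9].
(χ(G) = 5 ≤ 5.)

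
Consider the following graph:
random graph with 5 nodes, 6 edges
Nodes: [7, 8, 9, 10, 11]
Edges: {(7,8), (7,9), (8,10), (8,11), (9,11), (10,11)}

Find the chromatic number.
χ(G) = 3

Clique number ω(G) = 3 (lower bound: χ ≥ ω).
The clique on [8, 10, 11] has size 3, forcing χ ≥ 3, and the coloring below uses 3 colors, so χ(G) = 3.
A valid 3-coloring: color 1: [7, 11]; color 2: [8, 9]; color 3: [10].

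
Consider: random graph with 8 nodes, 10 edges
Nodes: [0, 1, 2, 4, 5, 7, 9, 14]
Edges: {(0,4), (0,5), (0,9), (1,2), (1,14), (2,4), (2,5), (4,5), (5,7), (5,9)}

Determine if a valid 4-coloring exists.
Yes, G is 4-colorable

A valid 4-coloring: color 1: [1, 5]; color 2: [4, 7, 9, 14]; color 3: [0, 2].
(χ(G) = 3 ≤ 4.)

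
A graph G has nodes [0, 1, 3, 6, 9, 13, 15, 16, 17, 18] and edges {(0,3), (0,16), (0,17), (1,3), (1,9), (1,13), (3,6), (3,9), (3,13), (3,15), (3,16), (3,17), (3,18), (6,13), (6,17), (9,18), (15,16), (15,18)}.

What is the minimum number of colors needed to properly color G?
Clique number ω(G) = 3 (lower bound: χ ≥ ω).
Odd cycle [1, 13, 6, 17, 0, 16, 15, 18, 9] needs 3 colors (χ ≥ 3).
Vertex 3 is adjacent to every vertex of [0, 1, 6, 9, 13, 15, 16, 17, 18], which already need 3 colors among themselves, so 3 needs a new color (χ ≥ 4).
The coloring below uses 4 colors, so χ(G) = 4.
A valid 4-coloring: color 1: [3]; color 2: [0, 1, 6, 18]; color 3: [9, 13, 16, 17]; color 4: [15].

χ(G) = 4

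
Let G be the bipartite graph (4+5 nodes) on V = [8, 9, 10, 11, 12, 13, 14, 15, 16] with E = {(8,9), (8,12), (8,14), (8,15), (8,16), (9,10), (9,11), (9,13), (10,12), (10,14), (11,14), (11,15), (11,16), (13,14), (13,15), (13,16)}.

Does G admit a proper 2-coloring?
A valid 2-coloring: color 1: [8, 10, 11, 13]; color 2: [9, 12, 14, 15, 16].
(χ(G) = 2 ≤ 2.)

Yes, G is 2-colorable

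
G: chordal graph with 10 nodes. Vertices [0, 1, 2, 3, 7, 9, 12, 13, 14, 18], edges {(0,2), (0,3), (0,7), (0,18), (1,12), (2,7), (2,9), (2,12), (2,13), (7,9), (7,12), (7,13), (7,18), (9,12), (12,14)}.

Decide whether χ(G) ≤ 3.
No, G is not 3-colorable

The clique on vertices [2, 7, 9, 12] has size 4 > 3, so it alone needs 4 colors.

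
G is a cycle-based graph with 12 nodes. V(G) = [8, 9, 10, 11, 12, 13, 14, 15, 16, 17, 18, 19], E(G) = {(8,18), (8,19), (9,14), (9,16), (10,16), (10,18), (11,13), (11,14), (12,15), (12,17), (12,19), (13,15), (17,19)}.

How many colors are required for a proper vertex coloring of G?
Clique number ω(G) = 3 (lower bound: χ ≥ ω).
The clique on [12, 17, 19] has size 3, forcing χ ≥ 3, and the coloring below uses 3 colors, so χ(G) = 3.
A valid 3-coloring: color 1: [8, 9, 10, 12, 13]; color 2: [14, 15, 16, 18, 19]; color 3: [11, 17].

χ(G) = 3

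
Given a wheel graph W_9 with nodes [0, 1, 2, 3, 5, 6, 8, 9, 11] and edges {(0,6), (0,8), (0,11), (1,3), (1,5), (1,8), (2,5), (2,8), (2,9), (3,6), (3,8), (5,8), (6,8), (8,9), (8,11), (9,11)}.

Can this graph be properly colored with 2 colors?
No, G is not 2-colorable

The clique on vertices [0, 8, 11] has size 3 > 2, so it alone needs 3 colors.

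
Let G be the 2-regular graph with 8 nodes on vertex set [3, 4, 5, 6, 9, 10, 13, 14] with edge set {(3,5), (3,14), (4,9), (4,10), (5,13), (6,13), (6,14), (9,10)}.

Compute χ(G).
Clique number ω(G) = 3 (lower bound: χ ≥ ω).
The clique on [4, 9, 10] has size 3, forcing χ ≥ 3, and the coloring below uses 3 colors, so χ(G) = 3.
A valid 3-coloring: color 1: [3, 6, 9]; color 2: [4, 13, 14]; color 3: [5, 10].

χ(G) = 3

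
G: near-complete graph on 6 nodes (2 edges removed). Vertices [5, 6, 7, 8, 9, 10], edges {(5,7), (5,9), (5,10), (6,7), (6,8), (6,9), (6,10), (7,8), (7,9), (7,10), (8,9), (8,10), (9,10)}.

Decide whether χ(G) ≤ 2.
The clique on vertices [6, 7, 8, 9, 10] has size 5 > 2, so it alone needs 5 colors.

No, G is not 2-colorable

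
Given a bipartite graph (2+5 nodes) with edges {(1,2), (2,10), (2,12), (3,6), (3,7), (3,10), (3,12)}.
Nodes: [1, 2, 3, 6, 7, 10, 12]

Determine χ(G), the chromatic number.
χ(G) = 2

Clique number ω(G) = 2 (lower bound: χ ≥ ω).
The graph is bipartite (no odd cycle), so 2 colors suffice: χ(G) = 2.
A valid 2-coloring: color 1: [2, 3]; color 2: [1, 6, 7, 10, 12].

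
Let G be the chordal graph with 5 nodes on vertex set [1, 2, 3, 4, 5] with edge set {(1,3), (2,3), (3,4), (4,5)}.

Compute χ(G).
χ(G) = 2

Clique number ω(G) = 2 (lower bound: χ ≥ ω).
The graph is bipartite (no odd cycle), so 2 colors suffice: χ(G) = 2.
A valid 2-coloring: color 1: [3, 5]; color 2: [1, 2, 4].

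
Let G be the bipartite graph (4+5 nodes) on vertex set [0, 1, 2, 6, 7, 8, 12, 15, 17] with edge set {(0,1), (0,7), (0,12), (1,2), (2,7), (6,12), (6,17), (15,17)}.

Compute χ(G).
χ(G) = 2

Clique number ω(G) = 2 (lower bound: χ ≥ ω).
The graph is bipartite (no odd cycle), so 2 colors suffice: χ(G) = 2.
A valid 2-coloring: color 1: [0, 2, 6, 8, 15]; color 2: [1, 7, 12, 17].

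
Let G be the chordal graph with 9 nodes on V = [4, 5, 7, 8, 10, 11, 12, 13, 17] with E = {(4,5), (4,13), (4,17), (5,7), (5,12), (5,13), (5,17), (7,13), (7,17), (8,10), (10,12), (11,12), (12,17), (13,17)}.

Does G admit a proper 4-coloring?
A valid 4-coloring: color 1: [5, 10, 11]; color 2: [8, 17]; color 3: [12, 13]; color 4: [4, 7].
(χ(G) = 4 ≤ 4.)

Yes, G is 4-colorable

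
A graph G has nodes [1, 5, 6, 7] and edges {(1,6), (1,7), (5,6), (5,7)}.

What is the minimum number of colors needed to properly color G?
Clique number ω(G) = 2 (lower bound: χ ≥ ω).
The graph is bipartite (no odd cycle), so 2 colors suffice: χ(G) = 2.
A valid 2-coloring: color 1: [1, 5]; color 2: [6, 7].

χ(G) = 2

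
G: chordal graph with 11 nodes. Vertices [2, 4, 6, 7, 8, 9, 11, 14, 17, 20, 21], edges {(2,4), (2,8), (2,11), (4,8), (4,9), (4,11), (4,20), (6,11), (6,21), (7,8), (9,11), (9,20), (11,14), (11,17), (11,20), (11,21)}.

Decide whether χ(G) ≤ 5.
A valid 5-coloring: color 1: [8, 11]; color 2: [4, 7, 14, 17, 21]; color 3: [2, 6, 9]; color 4: [20].
(χ(G) = 4 ≤ 5.)

Yes, G is 5-colorable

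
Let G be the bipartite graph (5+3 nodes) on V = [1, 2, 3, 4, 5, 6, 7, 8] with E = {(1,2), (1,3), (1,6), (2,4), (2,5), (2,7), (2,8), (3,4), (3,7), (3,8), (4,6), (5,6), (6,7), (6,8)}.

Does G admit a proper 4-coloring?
Yes, G is 4-colorable

A valid 4-coloring: color 1: [2, 3, 6]; color 2: [1, 4, 5, 7, 8].
(χ(G) = 2 ≤ 4.)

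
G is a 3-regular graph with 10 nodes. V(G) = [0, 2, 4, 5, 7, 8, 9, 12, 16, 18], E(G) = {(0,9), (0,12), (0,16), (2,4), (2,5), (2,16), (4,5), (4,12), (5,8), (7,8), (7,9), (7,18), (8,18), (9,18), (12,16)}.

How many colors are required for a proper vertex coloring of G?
Clique number ω(G) = 3 (lower bound: χ ≥ ω).
The clique on [0, 12, 16] has size 3, forcing χ ≥ 3, and the coloring below uses 3 colors, so χ(G) = 3.
A valid 3-coloring: color 1: [4, 8, 9, 16]; color 2: [5, 7, 12]; color 3: [0, 2, 18].

χ(G) = 3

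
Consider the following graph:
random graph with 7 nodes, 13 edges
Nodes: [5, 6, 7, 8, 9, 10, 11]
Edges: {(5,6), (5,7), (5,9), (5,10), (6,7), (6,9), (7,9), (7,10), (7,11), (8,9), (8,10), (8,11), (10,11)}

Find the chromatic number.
Clique number ω(G) = 4 (lower bound: χ ≥ ω).
The clique on [5, 6, 7, 9] has size 4, forcing χ ≥ 4, and the coloring below uses 4 colors, so χ(G) = 4.
A valid 4-coloring: color 1: [7, 8]; color 2: [9, 10]; color 3: [5, 11]; color 4: [6].

χ(G) = 4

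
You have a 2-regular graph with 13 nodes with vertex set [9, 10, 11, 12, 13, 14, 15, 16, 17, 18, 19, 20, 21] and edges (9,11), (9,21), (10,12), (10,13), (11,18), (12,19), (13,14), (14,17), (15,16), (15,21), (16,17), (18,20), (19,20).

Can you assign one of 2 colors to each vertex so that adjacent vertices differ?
Odd cycle [11, 18, 20, 19, 12, 10, 13, 14, 17, 16, 15, 21, 9] needs 3 colors (χ ≥ 3).
Hence χ(G) ≥ 3 > 2, so no proper 2-coloring exists.

No, G is not 2-colorable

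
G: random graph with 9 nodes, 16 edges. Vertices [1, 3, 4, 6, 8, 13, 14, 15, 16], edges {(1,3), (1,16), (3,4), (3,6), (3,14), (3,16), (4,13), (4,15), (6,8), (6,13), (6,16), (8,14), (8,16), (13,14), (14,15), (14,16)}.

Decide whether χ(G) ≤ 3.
Yes, G is 3-colorable

A valid 3-coloring: color 1: [4, 16]; color 2: [3, 8, 13, 15]; color 3: [1, 6, 14].
(χ(G) = 3 ≤ 3.)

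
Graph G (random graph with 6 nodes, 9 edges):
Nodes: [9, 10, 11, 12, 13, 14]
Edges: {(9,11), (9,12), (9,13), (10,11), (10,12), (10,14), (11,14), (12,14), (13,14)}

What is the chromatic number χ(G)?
Clique number ω(G) = 3 (lower bound: χ ≥ ω).
The clique on [10, 11, 14] has size 3, forcing χ ≥ 3, and the coloring below uses 3 colors, so χ(G) = 3.
A valid 3-coloring: color 1: [9, 14]; color 2: [11, 12, 13]; color 3: [10].

χ(G) = 3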